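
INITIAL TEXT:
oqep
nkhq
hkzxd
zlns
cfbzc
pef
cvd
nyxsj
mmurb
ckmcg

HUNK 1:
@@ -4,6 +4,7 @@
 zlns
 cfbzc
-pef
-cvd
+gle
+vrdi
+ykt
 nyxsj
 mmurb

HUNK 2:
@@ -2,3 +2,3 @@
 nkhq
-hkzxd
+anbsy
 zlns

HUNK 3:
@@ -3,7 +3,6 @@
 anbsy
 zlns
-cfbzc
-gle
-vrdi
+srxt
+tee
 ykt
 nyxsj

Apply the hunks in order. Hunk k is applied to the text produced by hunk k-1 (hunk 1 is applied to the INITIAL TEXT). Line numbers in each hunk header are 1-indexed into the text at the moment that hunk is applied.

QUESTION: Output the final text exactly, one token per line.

Hunk 1: at line 4 remove [pef,cvd] add [gle,vrdi,ykt] -> 11 lines: oqep nkhq hkzxd zlns cfbzc gle vrdi ykt nyxsj mmurb ckmcg
Hunk 2: at line 2 remove [hkzxd] add [anbsy] -> 11 lines: oqep nkhq anbsy zlns cfbzc gle vrdi ykt nyxsj mmurb ckmcg
Hunk 3: at line 3 remove [cfbzc,gle,vrdi] add [srxt,tee] -> 10 lines: oqep nkhq anbsy zlns srxt tee ykt nyxsj mmurb ckmcg

Answer: oqep
nkhq
anbsy
zlns
srxt
tee
ykt
nyxsj
mmurb
ckmcg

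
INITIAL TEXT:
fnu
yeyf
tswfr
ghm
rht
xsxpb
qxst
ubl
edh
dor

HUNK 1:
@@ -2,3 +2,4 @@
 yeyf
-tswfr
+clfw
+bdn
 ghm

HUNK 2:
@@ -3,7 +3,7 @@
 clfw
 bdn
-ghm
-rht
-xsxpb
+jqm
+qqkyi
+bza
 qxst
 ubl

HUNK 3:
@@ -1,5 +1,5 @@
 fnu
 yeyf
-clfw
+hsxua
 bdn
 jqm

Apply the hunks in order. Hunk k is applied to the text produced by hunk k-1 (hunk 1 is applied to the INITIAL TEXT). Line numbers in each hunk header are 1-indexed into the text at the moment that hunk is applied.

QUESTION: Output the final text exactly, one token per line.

Hunk 1: at line 2 remove [tswfr] add [clfw,bdn] -> 11 lines: fnu yeyf clfw bdn ghm rht xsxpb qxst ubl edh dor
Hunk 2: at line 3 remove [ghm,rht,xsxpb] add [jqm,qqkyi,bza] -> 11 lines: fnu yeyf clfw bdn jqm qqkyi bza qxst ubl edh dor
Hunk 3: at line 1 remove [clfw] add [hsxua] -> 11 lines: fnu yeyf hsxua bdn jqm qqkyi bza qxst ubl edh dor

Answer: fnu
yeyf
hsxua
bdn
jqm
qqkyi
bza
qxst
ubl
edh
dor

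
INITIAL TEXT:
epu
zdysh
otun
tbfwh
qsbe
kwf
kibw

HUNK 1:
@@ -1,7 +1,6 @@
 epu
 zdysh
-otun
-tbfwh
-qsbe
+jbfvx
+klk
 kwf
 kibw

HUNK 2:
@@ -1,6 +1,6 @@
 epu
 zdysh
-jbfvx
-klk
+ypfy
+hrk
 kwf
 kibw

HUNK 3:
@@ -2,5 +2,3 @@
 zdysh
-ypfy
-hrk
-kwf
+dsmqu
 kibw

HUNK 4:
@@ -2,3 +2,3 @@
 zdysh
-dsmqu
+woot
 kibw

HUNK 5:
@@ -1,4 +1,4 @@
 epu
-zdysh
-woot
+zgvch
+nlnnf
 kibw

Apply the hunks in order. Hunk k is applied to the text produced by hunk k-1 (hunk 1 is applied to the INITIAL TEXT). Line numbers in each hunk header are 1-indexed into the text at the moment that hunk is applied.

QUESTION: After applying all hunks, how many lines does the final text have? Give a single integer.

Hunk 1: at line 1 remove [otun,tbfwh,qsbe] add [jbfvx,klk] -> 6 lines: epu zdysh jbfvx klk kwf kibw
Hunk 2: at line 1 remove [jbfvx,klk] add [ypfy,hrk] -> 6 lines: epu zdysh ypfy hrk kwf kibw
Hunk 3: at line 2 remove [ypfy,hrk,kwf] add [dsmqu] -> 4 lines: epu zdysh dsmqu kibw
Hunk 4: at line 2 remove [dsmqu] add [woot] -> 4 lines: epu zdysh woot kibw
Hunk 5: at line 1 remove [zdysh,woot] add [zgvch,nlnnf] -> 4 lines: epu zgvch nlnnf kibw
Final line count: 4

Answer: 4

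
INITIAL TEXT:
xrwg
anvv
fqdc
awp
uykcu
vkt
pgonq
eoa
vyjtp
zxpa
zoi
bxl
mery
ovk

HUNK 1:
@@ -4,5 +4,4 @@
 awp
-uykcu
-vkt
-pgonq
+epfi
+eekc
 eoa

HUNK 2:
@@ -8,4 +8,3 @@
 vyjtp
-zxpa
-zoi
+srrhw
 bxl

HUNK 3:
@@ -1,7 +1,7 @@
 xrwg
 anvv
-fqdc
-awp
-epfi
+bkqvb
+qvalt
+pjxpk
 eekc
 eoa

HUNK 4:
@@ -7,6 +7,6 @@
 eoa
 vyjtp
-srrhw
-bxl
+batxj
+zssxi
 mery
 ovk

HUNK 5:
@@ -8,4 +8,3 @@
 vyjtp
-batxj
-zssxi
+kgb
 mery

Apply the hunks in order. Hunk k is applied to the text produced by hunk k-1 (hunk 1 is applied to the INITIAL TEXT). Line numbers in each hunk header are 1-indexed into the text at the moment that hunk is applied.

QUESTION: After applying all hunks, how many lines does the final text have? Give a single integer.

Hunk 1: at line 4 remove [uykcu,vkt,pgonq] add [epfi,eekc] -> 13 lines: xrwg anvv fqdc awp epfi eekc eoa vyjtp zxpa zoi bxl mery ovk
Hunk 2: at line 8 remove [zxpa,zoi] add [srrhw] -> 12 lines: xrwg anvv fqdc awp epfi eekc eoa vyjtp srrhw bxl mery ovk
Hunk 3: at line 1 remove [fqdc,awp,epfi] add [bkqvb,qvalt,pjxpk] -> 12 lines: xrwg anvv bkqvb qvalt pjxpk eekc eoa vyjtp srrhw bxl mery ovk
Hunk 4: at line 7 remove [srrhw,bxl] add [batxj,zssxi] -> 12 lines: xrwg anvv bkqvb qvalt pjxpk eekc eoa vyjtp batxj zssxi mery ovk
Hunk 5: at line 8 remove [batxj,zssxi] add [kgb] -> 11 lines: xrwg anvv bkqvb qvalt pjxpk eekc eoa vyjtp kgb mery ovk
Final line count: 11

Answer: 11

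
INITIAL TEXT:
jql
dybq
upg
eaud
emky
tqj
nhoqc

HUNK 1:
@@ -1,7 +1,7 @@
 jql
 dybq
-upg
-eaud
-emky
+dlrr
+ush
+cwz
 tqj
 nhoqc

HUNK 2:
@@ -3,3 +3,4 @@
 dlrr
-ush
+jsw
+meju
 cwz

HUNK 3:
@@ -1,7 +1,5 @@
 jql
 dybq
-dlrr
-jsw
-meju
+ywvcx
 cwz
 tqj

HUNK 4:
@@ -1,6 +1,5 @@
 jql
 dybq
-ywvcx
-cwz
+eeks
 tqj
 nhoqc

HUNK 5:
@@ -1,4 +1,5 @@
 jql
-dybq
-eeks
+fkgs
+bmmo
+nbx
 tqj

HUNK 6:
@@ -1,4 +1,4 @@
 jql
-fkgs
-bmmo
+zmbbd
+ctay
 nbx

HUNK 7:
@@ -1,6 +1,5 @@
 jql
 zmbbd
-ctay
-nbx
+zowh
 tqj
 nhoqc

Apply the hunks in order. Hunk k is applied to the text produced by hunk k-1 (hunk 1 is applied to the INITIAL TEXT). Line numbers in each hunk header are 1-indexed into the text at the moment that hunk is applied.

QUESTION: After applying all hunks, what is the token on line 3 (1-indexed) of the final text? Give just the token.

Hunk 1: at line 1 remove [upg,eaud,emky] add [dlrr,ush,cwz] -> 7 lines: jql dybq dlrr ush cwz tqj nhoqc
Hunk 2: at line 3 remove [ush] add [jsw,meju] -> 8 lines: jql dybq dlrr jsw meju cwz tqj nhoqc
Hunk 3: at line 1 remove [dlrr,jsw,meju] add [ywvcx] -> 6 lines: jql dybq ywvcx cwz tqj nhoqc
Hunk 4: at line 1 remove [ywvcx,cwz] add [eeks] -> 5 lines: jql dybq eeks tqj nhoqc
Hunk 5: at line 1 remove [dybq,eeks] add [fkgs,bmmo,nbx] -> 6 lines: jql fkgs bmmo nbx tqj nhoqc
Hunk 6: at line 1 remove [fkgs,bmmo] add [zmbbd,ctay] -> 6 lines: jql zmbbd ctay nbx tqj nhoqc
Hunk 7: at line 1 remove [ctay,nbx] add [zowh] -> 5 lines: jql zmbbd zowh tqj nhoqc
Final line 3: zowh

Answer: zowh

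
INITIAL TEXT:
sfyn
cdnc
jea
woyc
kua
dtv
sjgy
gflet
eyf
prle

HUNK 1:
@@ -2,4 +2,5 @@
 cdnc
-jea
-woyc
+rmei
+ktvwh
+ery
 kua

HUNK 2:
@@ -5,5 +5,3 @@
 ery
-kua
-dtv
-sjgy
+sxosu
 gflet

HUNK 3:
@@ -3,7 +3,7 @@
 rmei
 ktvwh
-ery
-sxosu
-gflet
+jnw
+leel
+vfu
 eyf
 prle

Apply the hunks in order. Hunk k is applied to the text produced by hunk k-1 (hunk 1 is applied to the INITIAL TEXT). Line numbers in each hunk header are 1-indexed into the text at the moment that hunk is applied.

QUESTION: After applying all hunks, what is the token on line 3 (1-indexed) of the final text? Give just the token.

Hunk 1: at line 2 remove [jea,woyc] add [rmei,ktvwh,ery] -> 11 lines: sfyn cdnc rmei ktvwh ery kua dtv sjgy gflet eyf prle
Hunk 2: at line 5 remove [kua,dtv,sjgy] add [sxosu] -> 9 lines: sfyn cdnc rmei ktvwh ery sxosu gflet eyf prle
Hunk 3: at line 3 remove [ery,sxosu,gflet] add [jnw,leel,vfu] -> 9 lines: sfyn cdnc rmei ktvwh jnw leel vfu eyf prle
Final line 3: rmei

Answer: rmei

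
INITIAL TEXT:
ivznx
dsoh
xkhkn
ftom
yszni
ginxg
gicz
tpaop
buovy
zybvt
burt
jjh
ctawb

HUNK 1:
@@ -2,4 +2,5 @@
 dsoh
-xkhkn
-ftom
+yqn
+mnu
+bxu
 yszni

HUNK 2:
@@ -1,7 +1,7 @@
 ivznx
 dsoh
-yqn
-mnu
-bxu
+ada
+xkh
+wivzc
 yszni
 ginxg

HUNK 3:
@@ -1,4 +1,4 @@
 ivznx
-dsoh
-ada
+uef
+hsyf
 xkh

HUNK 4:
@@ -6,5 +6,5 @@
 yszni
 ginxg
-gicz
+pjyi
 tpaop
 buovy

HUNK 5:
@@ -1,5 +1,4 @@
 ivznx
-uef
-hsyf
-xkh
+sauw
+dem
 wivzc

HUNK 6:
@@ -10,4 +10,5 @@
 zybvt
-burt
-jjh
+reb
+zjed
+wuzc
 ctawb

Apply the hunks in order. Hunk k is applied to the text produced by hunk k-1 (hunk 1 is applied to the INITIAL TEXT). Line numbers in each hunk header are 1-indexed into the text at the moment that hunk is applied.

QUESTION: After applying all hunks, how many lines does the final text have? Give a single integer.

Answer: 14

Derivation:
Hunk 1: at line 2 remove [xkhkn,ftom] add [yqn,mnu,bxu] -> 14 lines: ivznx dsoh yqn mnu bxu yszni ginxg gicz tpaop buovy zybvt burt jjh ctawb
Hunk 2: at line 1 remove [yqn,mnu,bxu] add [ada,xkh,wivzc] -> 14 lines: ivznx dsoh ada xkh wivzc yszni ginxg gicz tpaop buovy zybvt burt jjh ctawb
Hunk 3: at line 1 remove [dsoh,ada] add [uef,hsyf] -> 14 lines: ivznx uef hsyf xkh wivzc yszni ginxg gicz tpaop buovy zybvt burt jjh ctawb
Hunk 4: at line 6 remove [gicz] add [pjyi] -> 14 lines: ivznx uef hsyf xkh wivzc yszni ginxg pjyi tpaop buovy zybvt burt jjh ctawb
Hunk 5: at line 1 remove [uef,hsyf,xkh] add [sauw,dem] -> 13 lines: ivznx sauw dem wivzc yszni ginxg pjyi tpaop buovy zybvt burt jjh ctawb
Hunk 6: at line 10 remove [burt,jjh] add [reb,zjed,wuzc] -> 14 lines: ivznx sauw dem wivzc yszni ginxg pjyi tpaop buovy zybvt reb zjed wuzc ctawb
Final line count: 14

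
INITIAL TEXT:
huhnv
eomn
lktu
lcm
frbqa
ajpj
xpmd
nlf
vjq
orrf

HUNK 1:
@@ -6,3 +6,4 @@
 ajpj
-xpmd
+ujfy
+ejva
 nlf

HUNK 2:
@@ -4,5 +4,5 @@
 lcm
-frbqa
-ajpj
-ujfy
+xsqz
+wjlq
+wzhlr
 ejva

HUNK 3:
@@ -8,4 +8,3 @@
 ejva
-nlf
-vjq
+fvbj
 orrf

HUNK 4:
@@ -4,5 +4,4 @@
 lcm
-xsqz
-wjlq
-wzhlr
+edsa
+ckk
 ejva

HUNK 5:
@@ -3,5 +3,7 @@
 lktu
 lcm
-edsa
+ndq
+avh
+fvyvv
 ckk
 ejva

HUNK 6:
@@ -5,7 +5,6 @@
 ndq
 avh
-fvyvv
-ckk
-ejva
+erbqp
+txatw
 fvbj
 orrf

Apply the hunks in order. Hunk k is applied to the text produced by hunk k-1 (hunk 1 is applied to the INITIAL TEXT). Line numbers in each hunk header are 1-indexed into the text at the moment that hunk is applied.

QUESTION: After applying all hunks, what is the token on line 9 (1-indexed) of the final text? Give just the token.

Answer: fvbj

Derivation:
Hunk 1: at line 6 remove [xpmd] add [ujfy,ejva] -> 11 lines: huhnv eomn lktu lcm frbqa ajpj ujfy ejva nlf vjq orrf
Hunk 2: at line 4 remove [frbqa,ajpj,ujfy] add [xsqz,wjlq,wzhlr] -> 11 lines: huhnv eomn lktu lcm xsqz wjlq wzhlr ejva nlf vjq orrf
Hunk 3: at line 8 remove [nlf,vjq] add [fvbj] -> 10 lines: huhnv eomn lktu lcm xsqz wjlq wzhlr ejva fvbj orrf
Hunk 4: at line 4 remove [xsqz,wjlq,wzhlr] add [edsa,ckk] -> 9 lines: huhnv eomn lktu lcm edsa ckk ejva fvbj orrf
Hunk 5: at line 3 remove [edsa] add [ndq,avh,fvyvv] -> 11 lines: huhnv eomn lktu lcm ndq avh fvyvv ckk ejva fvbj orrf
Hunk 6: at line 5 remove [fvyvv,ckk,ejva] add [erbqp,txatw] -> 10 lines: huhnv eomn lktu lcm ndq avh erbqp txatw fvbj orrf
Final line 9: fvbj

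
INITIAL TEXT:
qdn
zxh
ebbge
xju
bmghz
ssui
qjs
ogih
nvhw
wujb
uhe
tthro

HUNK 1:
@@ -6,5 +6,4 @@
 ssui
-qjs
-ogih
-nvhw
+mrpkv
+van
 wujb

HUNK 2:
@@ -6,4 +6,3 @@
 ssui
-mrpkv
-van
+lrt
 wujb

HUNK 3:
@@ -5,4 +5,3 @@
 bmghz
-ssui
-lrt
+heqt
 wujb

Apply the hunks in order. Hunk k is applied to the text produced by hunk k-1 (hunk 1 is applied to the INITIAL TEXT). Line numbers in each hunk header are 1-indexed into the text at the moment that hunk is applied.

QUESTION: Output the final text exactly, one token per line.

Hunk 1: at line 6 remove [qjs,ogih,nvhw] add [mrpkv,van] -> 11 lines: qdn zxh ebbge xju bmghz ssui mrpkv van wujb uhe tthro
Hunk 2: at line 6 remove [mrpkv,van] add [lrt] -> 10 lines: qdn zxh ebbge xju bmghz ssui lrt wujb uhe tthro
Hunk 3: at line 5 remove [ssui,lrt] add [heqt] -> 9 lines: qdn zxh ebbge xju bmghz heqt wujb uhe tthro

Answer: qdn
zxh
ebbge
xju
bmghz
heqt
wujb
uhe
tthro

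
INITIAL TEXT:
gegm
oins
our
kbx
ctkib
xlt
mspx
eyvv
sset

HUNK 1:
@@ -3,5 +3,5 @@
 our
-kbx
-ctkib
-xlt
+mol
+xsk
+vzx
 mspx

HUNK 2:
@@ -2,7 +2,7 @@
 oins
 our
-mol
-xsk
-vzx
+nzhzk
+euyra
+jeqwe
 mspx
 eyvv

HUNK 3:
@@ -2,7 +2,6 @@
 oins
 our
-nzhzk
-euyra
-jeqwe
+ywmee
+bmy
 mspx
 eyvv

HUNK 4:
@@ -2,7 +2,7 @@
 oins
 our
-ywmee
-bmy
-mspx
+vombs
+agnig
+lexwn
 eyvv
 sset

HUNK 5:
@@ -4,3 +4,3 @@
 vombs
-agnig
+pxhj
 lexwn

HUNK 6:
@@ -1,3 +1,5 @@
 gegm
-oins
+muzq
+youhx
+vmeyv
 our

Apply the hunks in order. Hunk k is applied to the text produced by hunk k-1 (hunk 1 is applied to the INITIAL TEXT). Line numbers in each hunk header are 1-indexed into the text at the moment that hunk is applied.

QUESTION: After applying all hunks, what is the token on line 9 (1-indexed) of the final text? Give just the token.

Answer: eyvv

Derivation:
Hunk 1: at line 3 remove [kbx,ctkib,xlt] add [mol,xsk,vzx] -> 9 lines: gegm oins our mol xsk vzx mspx eyvv sset
Hunk 2: at line 2 remove [mol,xsk,vzx] add [nzhzk,euyra,jeqwe] -> 9 lines: gegm oins our nzhzk euyra jeqwe mspx eyvv sset
Hunk 3: at line 2 remove [nzhzk,euyra,jeqwe] add [ywmee,bmy] -> 8 lines: gegm oins our ywmee bmy mspx eyvv sset
Hunk 4: at line 2 remove [ywmee,bmy,mspx] add [vombs,agnig,lexwn] -> 8 lines: gegm oins our vombs agnig lexwn eyvv sset
Hunk 5: at line 4 remove [agnig] add [pxhj] -> 8 lines: gegm oins our vombs pxhj lexwn eyvv sset
Hunk 6: at line 1 remove [oins] add [muzq,youhx,vmeyv] -> 10 lines: gegm muzq youhx vmeyv our vombs pxhj lexwn eyvv sset
Final line 9: eyvv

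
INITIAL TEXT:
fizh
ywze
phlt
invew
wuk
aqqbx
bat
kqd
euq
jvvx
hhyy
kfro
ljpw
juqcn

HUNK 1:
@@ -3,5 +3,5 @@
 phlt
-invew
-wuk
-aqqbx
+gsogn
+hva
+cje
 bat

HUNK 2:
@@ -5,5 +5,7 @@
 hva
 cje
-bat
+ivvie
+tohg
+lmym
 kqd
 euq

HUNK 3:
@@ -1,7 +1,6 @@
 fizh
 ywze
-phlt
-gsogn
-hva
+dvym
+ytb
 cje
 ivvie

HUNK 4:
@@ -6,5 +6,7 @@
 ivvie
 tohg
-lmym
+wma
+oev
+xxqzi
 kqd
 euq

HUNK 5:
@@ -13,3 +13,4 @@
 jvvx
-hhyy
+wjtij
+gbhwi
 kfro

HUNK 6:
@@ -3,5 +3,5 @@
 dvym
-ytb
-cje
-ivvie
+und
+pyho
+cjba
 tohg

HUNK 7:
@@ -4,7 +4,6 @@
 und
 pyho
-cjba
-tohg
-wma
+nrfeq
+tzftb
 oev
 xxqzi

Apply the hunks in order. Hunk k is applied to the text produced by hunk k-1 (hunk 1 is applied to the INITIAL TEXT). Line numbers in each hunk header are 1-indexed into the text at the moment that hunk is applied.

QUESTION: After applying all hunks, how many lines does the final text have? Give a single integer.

Answer: 17

Derivation:
Hunk 1: at line 3 remove [invew,wuk,aqqbx] add [gsogn,hva,cje] -> 14 lines: fizh ywze phlt gsogn hva cje bat kqd euq jvvx hhyy kfro ljpw juqcn
Hunk 2: at line 5 remove [bat] add [ivvie,tohg,lmym] -> 16 lines: fizh ywze phlt gsogn hva cje ivvie tohg lmym kqd euq jvvx hhyy kfro ljpw juqcn
Hunk 3: at line 1 remove [phlt,gsogn,hva] add [dvym,ytb] -> 15 lines: fizh ywze dvym ytb cje ivvie tohg lmym kqd euq jvvx hhyy kfro ljpw juqcn
Hunk 4: at line 6 remove [lmym] add [wma,oev,xxqzi] -> 17 lines: fizh ywze dvym ytb cje ivvie tohg wma oev xxqzi kqd euq jvvx hhyy kfro ljpw juqcn
Hunk 5: at line 13 remove [hhyy] add [wjtij,gbhwi] -> 18 lines: fizh ywze dvym ytb cje ivvie tohg wma oev xxqzi kqd euq jvvx wjtij gbhwi kfro ljpw juqcn
Hunk 6: at line 3 remove [ytb,cje,ivvie] add [und,pyho,cjba] -> 18 lines: fizh ywze dvym und pyho cjba tohg wma oev xxqzi kqd euq jvvx wjtij gbhwi kfro ljpw juqcn
Hunk 7: at line 4 remove [cjba,tohg,wma] add [nrfeq,tzftb] -> 17 lines: fizh ywze dvym und pyho nrfeq tzftb oev xxqzi kqd euq jvvx wjtij gbhwi kfro ljpw juqcn
Final line count: 17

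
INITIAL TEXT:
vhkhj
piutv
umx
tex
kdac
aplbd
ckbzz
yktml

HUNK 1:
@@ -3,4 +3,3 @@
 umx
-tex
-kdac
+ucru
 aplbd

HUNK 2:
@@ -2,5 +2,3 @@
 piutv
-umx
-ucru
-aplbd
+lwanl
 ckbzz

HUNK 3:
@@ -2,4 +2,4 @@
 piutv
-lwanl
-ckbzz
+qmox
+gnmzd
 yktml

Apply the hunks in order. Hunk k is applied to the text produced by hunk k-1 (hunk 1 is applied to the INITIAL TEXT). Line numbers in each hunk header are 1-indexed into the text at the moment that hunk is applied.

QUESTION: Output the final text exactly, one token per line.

Hunk 1: at line 3 remove [tex,kdac] add [ucru] -> 7 lines: vhkhj piutv umx ucru aplbd ckbzz yktml
Hunk 2: at line 2 remove [umx,ucru,aplbd] add [lwanl] -> 5 lines: vhkhj piutv lwanl ckbzz yktml
Hunk 3: at line 2 remove [lwanl,ckbzz] add [qmox,gnmzd] -> 5 lines: vhkhj piutv qmox gnmzd yktml

Answer: vhkhj
piutv
qmox
gnmzd
yktml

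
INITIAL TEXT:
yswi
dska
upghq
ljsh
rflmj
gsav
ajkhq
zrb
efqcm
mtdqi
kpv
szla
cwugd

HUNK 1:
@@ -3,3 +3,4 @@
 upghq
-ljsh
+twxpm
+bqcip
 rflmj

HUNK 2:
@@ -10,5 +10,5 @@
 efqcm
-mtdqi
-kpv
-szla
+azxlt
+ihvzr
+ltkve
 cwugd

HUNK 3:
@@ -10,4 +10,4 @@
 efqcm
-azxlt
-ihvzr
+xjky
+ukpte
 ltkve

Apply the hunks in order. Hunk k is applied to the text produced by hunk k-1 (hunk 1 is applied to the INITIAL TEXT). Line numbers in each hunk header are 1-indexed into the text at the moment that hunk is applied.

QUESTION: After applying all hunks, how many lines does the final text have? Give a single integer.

Answer: 14

Derivation:
Hunk 1: at line 3 remove [ljsh] add [twxpm,bqcip] -> 14 lines: yswi dska upghq twxpm bqcip rflmj gsav ajkhq zrb efqcm mtdqi kpv szla cwugd
Hunk 2: at line 10 remove [mtdqi,kpv,szla] add [azxlt,ihvzr,ltkve] -> 14 lines: yswi dska upghq twxpm bqcip rflmj gsav ajkhq zrb efqcm azxlt ihvzr ltkve cwugd
Hunk 3: at line 10 remove [azxlt,ihvzr] add [xjky,ukpte] -> 14 lines: yswi dska upghq twxpm bqcip rflmj gsav ajkhq zrb efqcm xjky ukpte ltkve cwugd
Final line count: 14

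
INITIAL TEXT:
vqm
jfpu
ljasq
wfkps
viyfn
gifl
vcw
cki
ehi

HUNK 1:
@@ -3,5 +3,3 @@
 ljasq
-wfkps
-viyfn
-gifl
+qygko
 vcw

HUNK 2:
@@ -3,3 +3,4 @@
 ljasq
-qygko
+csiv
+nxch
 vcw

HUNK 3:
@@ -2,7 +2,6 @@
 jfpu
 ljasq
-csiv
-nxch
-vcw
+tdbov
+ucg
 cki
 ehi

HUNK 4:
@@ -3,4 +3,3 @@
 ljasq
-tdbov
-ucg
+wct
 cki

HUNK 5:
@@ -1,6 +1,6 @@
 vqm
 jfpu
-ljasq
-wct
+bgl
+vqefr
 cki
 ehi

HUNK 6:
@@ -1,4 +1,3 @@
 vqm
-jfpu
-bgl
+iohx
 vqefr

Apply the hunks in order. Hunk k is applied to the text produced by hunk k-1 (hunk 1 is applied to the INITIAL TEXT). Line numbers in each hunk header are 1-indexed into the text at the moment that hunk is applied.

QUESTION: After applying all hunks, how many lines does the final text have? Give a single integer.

Hunk 1: at line 3 remove [wfkps,viyfn,gifl] add [qygko] -> 7 lines: vqm jfpu ljasq qygko vcw cki ehi
Hunk 2: at line 3 remove [qygko] add [csiv,nxch] -> 8 lines: vqm jfpu ljasq csiv nxch vcw cki ehi
Hunk 3: at line 2 remove [csiv,nxch,vcw] add [tdbov,ucg] -> 7 lines: vqm jfpu ljasq tdbov ucg cki ehi
Hunk 4: at line 3 remove [tdbov,ucg] add [wct] -> 6 lines: vqm jfpu ljasq wct cki ehi
Hunk 5: at line 1 remove [ljasq,wct] add [bgl,vqefr] -> 6 lines: vqm jfpu bgl vqefr cki ehi
Hunk 6: at line 1 remove [jfpu,bgl] add [iohx] -> 5 lines: vqm iohx vqefr cki ehi
Final line count: 5

Answer: 5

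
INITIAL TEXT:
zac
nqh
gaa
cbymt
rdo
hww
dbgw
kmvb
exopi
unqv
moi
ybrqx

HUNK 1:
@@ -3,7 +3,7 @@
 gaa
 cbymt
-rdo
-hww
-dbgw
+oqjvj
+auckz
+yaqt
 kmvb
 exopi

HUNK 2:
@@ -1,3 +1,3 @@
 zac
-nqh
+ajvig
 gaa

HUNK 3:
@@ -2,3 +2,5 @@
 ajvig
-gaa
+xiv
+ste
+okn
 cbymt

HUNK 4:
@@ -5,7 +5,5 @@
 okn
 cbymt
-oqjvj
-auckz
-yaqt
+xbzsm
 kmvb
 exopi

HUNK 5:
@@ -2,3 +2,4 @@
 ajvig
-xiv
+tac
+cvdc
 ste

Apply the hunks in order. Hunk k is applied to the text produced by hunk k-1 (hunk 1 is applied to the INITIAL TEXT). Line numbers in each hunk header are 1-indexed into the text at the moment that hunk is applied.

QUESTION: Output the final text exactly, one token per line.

Answer: zac
ajvig
tac
cvdc
ste
okn
cbymt
xbzsm
kmvb
exopi
unqv
moi
ybrqx

Derivation:
Hunk 1: at line 3 remove [rdo,hww,dbgw] add [oqjvj,auckz,yaqt] -> 12 lines: zac nqh gaa cbymt oqjvj auckz yaqt kmvb exopi unqv moi ybrqx
Hunk 2: at line 1 remove [nqh] add [ajvig] -> 12 lines: zac ajvig gaa cbymt oqjvj auckz yaqt kmvb exopi unqv moi ybrqx
Hunk 3: at line 2 remove [gaa] add [xiv,ste,okn] -> 14 lines: zac ajvig xiv ste okn cbymt oqjvj auckz yaqt kmvb exopi unqv moi ybrqx
Hunk 4: at line 5 remove [oqjvj,auckz,yaqt] add [xbzsm] -> 12 lines: zac ajvig xiv ste okn cbymt xbzsm kmvb exopi unqv moi ybrqx
Hunk 5: at line 2 remove [xiv] add [tac,cvdc] -> 13 lines: zac ajvig tac cvdc ste okn cbymt xbzsm kmvb exopi unqv moi ybrqx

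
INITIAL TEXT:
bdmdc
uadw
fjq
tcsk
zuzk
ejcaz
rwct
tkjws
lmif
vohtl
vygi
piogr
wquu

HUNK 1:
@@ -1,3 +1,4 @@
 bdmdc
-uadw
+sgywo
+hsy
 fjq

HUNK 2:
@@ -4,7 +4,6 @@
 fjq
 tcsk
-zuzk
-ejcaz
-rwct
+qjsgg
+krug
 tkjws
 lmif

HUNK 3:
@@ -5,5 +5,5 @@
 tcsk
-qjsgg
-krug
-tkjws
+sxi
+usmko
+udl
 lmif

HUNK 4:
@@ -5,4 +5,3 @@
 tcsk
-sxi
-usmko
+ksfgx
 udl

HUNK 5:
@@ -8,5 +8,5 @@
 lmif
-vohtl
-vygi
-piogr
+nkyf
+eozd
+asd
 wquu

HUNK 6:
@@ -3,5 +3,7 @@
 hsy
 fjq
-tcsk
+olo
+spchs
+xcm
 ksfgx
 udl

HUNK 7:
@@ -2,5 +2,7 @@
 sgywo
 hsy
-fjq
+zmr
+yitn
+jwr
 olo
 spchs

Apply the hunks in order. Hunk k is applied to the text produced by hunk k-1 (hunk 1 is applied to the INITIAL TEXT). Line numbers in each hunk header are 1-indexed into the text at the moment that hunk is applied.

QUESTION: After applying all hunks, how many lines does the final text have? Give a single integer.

Hunk 1: at line 1 remove [uadw] add [sgywo,hsy] -> 14 lines: bdmdc sgywo hsy fjq tcsk zuzk ejcaz rwct tkjws lmif vohtl vygi piogr wquu
Hunk 2: at line 4 remove [zuzk,ejcaz,rwct] add [qjsgg,krug] -> 13 lines: bdmdc sgywo hsy fjq tcsk qjsgg krug tkjws lmif vohtl vygi piogr wquu
Hunk 3: at line 5 remove [qjsgg,krug,tkjws] add [sxi,usmko,udl] -> 13 lines: bdmdc sgywo hsy fjq tcsk sxi usmko udl lmif vohtl vygi piogr wquu
Hunk 4: at line 5 remove [sxi,usmko] add [ksfgx] -> 12 lines: bdmdc sgywo hsy fjq tcsk ksfgx udl lmif vohtl vygi piogr wquu
Hunk 5: at line 8 remove [vohtl,vygi,piogr] add [nkyf,eozd,asd] -> 12 lines: bdmdc sgywo hsy fjq tcsk ksfgx udl lmif nkyf eozd asd wquu
Hunk 6: at line 3 remove [tcsk] add [olo,spchs,xcm] -> 14 lines: bdmdc sgywo hsy fjq olo spchs xcm ksfgx udl lmif nkyf eozd asd wquu
Hunk 7: at line 2 remove [fjq] add [zmr,yitn,jwr] -> 16 lines: bdmdc sgywo hsy zmr yitn jwr olo spchs xcm ksfgx udl lmif nkyf eozd asd wquu
Final line count: 16

Answer: 16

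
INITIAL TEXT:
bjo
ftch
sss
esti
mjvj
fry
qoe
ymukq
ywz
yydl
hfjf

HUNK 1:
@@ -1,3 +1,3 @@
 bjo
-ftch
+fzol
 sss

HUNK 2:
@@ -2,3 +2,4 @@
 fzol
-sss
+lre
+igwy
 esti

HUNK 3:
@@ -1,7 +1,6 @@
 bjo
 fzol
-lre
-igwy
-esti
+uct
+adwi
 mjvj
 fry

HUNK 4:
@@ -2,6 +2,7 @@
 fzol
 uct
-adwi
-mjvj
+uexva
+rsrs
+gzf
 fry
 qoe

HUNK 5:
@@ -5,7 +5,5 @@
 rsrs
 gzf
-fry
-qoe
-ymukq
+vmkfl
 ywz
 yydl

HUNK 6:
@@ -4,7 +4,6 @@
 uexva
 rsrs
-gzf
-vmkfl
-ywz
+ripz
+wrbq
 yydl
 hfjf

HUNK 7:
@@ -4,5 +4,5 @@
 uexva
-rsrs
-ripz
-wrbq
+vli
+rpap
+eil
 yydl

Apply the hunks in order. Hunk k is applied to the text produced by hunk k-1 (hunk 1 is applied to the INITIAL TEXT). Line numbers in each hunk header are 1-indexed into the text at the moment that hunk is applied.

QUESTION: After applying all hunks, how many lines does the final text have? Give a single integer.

Hunk 1: at line 1 remove [ftch] add [fzol] -> 11 lines: bjo fzol sss esti mjvj fry qoe ymukq ywz yydl hfjf
Hunk 2: at line 2 remove [sss] add [lre,igwy] -> 12 lines: bjo fzol lre igwy esti mjvj fry qoe ymukq ywz yydl hfjf
Hunk 3: at line 1 remove [lre,igwy,esti] add [uct,adwi] -> 11 lines: bjo fzol uct adwi mjvj fry qoe ymukq ywz yydl hfjf
Hunk 4: at line 2 remove [adwi,mjvj] add [uexva,rsrs,gzf] -> 12 lines: bjo fzol uct uexva rsrs gzf fry qoe ymukq ywz yydl hfjf
Hunk 5: at line 5 remove [fry,qoe,ymukq] add [vmkfl] -> 10 lines: bjo fzol uct uexva rsrs gzf vmkfl ywz yydl hfjf
Hunk 6: at line 4 remove [gzf,vmkfl,ywz] add [ripz,wrbq] -> 9 lines: bjo fzol uct uexva rsrs ripz wrbq yydl hfjf
Hunk 7: at line 4 remove [rsrs,ripz,wrbq] add [vli,rpap,eil] -> 9 lines: bjo fzol uct uexva vli rpap eil yydl hfjf
Final line count: 9

Answer: 9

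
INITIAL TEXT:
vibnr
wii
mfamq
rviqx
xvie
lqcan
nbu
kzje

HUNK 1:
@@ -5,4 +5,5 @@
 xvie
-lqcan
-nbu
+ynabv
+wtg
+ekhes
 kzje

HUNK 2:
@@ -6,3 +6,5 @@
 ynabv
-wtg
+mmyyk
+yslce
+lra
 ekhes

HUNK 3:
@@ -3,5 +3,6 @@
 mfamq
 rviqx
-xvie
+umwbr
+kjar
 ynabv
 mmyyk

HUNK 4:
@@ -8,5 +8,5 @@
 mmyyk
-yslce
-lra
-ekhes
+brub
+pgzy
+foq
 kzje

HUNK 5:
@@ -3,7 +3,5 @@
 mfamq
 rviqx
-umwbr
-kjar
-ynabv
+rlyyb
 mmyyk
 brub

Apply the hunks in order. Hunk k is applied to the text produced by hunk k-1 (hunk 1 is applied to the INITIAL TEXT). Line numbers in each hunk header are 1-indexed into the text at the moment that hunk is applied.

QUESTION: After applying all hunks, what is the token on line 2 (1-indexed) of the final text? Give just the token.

Answer: wii

Derivation:
Hunk 1: at line 5 remove [lqcan,nbu] add [ynabv,wtg,ekhes] -> 9 lines: vibnr wii mfamq rviqx xvie ynabv wtg ekhes kzje
Hunk 2: at line 6 remove [wtg] add [mmyyk,yslce,lra] -> 11 lines: vibnr wii mfamq rviqx xvie ynabv mmyyk yslce lra ekhes kzje
Hunk 3: at line 3 remove [xvie] add [umwbr,kjar] -> 12 lines: vibnr wii mfamq rviqx umwbr kjar ynabv mmyyk yslce lra ekhes kzje
Hunk 4: at line 8 remove [yslce,lra,ekhes] add [brub,pgzy,foq] -> 12 lines: vibnr wii mfamq rviqx umwbr kjar ynabv mmyyk brub pgzy foq kzje
Hunk 5: at line 3 remove [umwbr,kjar,ynabv] add [rlyyb] -> 10 lines: vibnr wii mfamq rviqx rlyyb mmyyk brub pgzy foq kzje
Final line 2: wii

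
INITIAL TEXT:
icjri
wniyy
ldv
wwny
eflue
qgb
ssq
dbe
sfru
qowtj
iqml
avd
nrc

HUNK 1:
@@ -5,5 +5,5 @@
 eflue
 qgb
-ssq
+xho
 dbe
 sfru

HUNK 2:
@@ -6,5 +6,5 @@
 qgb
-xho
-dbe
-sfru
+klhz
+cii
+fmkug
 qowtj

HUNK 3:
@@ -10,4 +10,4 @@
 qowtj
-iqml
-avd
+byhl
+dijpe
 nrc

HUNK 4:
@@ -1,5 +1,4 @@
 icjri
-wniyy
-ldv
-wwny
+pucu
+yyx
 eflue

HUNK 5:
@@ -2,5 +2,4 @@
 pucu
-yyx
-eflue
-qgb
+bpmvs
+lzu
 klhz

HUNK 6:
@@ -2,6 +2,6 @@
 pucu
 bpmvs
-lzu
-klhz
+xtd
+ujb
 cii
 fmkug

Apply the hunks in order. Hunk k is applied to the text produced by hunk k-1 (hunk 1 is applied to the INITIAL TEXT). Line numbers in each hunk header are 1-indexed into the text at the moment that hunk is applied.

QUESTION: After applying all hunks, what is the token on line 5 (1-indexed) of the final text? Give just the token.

Answer: ujb

Derivation:
Hunk 1: at line 5 remove [ssq] add [xho] -> 13 lines: icjri wniyy ldv wwny eflue qgb xho dbe sfru qowtj iqml avd nrc
Hunk 2: at line 6 remove [xho,dbe,sfru] add [klhz,cii,fmkug] -> 13 lines: icjri wniyy ldv wwny eflue qgb klhz cii fmkug qowtj iqml avd nrc
Hunk 3: at line 10 remove [iqml,avd] add [byhl,dijpe] -> 13 lines: icjri wniyy ldv wwny eflue qgb klhz cii fmkug qowtj byhl dijpe nrc
Hunk 4: at line 1 remove [wniyy,ldv,wwny] add [pucu,yyx] -> 12 lines: icjri pucu yyx eflue qgb klhz cii fmkug qowtj byhl dijpe nrc
Hunk 5: at line 2 remove [yyx,eflue,qgb] add [bpmvs,lzu] -> 11 lines: icjri pucu bpmvs lzu klhz cii fmkug qowtj byhl dijpe nrc
Hunk 6: at line 2 remove [lzu,klhz] add [xtd,ujb] -> 11 lines: icjri pucu bpmvs xtd ujb cii fmkug qowtj byhl dijpe nrc
Final line 5: ujb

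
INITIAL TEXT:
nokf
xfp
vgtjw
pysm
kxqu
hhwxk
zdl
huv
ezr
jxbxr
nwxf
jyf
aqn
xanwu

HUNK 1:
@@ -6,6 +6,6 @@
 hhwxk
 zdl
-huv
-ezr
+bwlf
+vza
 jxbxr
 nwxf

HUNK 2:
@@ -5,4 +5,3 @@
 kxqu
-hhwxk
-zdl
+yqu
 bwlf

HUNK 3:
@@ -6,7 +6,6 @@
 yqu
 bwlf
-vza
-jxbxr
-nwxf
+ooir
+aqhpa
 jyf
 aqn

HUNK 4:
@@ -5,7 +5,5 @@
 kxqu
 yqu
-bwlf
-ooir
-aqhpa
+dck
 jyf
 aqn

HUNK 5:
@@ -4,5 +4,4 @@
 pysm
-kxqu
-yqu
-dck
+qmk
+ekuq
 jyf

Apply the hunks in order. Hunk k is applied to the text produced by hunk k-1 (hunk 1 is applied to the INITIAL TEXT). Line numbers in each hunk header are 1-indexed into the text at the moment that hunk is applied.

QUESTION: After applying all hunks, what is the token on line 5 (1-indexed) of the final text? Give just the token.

Answer: qmk

Derivation:
Hunk 1: at line 6 remove [huv,ezr] add [bwlf,vza] -> 14 lines: nokf xfp vgtjw pysm kxqu hhwxk zdl bwlf vza jxbxr nwxf jyf aqn xanwu
Hunk 2: at line 5 remove [hhwxk,zdl] add [yqu] -> 13 lines: nokf xfp vgtjw pysm kxqu yqu bwlf vza jxbxr nwxf jyf aqn xanwu
Hunk 3: at line 6 remove [vza,jxbxr,nwxf] add [ooir,aqhpa] -> 12 lines: nokf xfp vgtjw pysm kxqu yqu bwlf ooir aqhpa jyf aqn xanwu
Hunk 4: at line 5 remove [bwlf,ooir,aqhpa] add [dck] -> 10 lines: nokf xfp vgtjw pysm kxqu yqu dck jyf aqn xanwu
Hunk 5: at line 4 remove [kxqu,yqu,dck] add [qmk,ekuq] -> 9 lines: nokf xfp vgtjw pysm qmk ekuq jyf aqn xanwu
Final line 5: qmk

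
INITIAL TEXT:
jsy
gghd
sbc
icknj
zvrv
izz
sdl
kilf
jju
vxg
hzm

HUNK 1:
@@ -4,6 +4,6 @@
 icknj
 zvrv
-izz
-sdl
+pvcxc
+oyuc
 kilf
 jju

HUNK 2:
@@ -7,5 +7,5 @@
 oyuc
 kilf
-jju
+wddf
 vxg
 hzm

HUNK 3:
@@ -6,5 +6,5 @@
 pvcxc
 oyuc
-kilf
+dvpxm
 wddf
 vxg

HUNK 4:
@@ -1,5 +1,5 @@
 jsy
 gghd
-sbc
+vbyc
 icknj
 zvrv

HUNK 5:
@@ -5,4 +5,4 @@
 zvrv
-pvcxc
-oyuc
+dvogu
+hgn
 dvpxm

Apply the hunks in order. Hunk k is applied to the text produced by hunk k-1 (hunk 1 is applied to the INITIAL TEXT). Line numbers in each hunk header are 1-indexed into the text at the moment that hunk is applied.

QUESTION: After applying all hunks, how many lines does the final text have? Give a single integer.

Hunk 1: at line 4 remove [izz,sdl] add [pvcxc,oyuc] -> 11 lines: jsy gghd sbc icknj zvrv pvcxc oyuc kilf jju vxg hzm
Hunk 2: at line 7 remove [jju] add [wddf] -> 11 lines: jsy gghd sbc icknj zvrv pvcxc oyuc kilf wddf vxg hzm
Hunk 3: at line 6 remove [kilf] add [dvpxm] -> 11 lines: jsy gghd sbc icknj zvrv pvcxc oyuc dvpxm wddf vxg hzm
Hunk 4: at line 1 remove [sbc] add [vbyc] -> 11 lines: jsy gghd vbyc icknj zvrv pvcxc oyuc dvpxm wddf vxg hzm
Hunk 5: at line 5 remove [pvcxc,oyuc] add [dvogu,hgn] -> 11 lines: jsy gghd vbyc icknj zvrv dvogu hgn dvpxm wddf vxg hzm
Final line count: 11

Answer: 11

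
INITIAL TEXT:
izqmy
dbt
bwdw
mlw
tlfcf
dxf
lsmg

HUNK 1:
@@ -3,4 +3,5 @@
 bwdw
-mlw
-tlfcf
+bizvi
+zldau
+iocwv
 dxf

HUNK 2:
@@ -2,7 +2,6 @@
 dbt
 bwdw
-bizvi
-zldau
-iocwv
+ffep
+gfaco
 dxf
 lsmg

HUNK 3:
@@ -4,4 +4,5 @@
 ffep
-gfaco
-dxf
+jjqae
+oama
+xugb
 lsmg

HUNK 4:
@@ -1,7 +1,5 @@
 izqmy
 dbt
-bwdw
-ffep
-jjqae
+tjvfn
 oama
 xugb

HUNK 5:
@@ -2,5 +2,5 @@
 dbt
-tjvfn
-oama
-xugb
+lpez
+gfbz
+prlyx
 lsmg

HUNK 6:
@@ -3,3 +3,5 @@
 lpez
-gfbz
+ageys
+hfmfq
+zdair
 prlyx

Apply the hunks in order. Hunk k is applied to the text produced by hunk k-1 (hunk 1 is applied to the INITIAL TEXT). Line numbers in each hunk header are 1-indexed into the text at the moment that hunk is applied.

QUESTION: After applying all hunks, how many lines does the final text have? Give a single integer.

Answer: 8

Derivation:
Hunk 1: at line 3 remove [mlw,tlfcf] add [bizvi,zldau,iocwv] -> 8 lines: izqmy dbt bwdw bizvi zldau iocwv dxf lsmg
Hunk 2: at line 2 remove [bizvi,zldau,iocwv] add [ffep,gfaco] -> 7 lines: izqmy dbt bwdw ffep gfaco dxf lsmg
Hunk 3: at line 4 remove [gfaco,dxf] add [jjqae,oama,xugb] -> 8 lines: izqmy dbt bwdw ffep jjqae oama xugb lsmg
Hunk 4: at line 1 remove [bwdw,ffep,jjqae] add [tjvfn] -> 6 lines: izqmy dbt tjvfn oama xugb lsmg
Hunk 5: at line 2 remove [tjvfn,oama,xugb] add [lpez,gfbz,prlyx] -> 6 lines: izqmy dbt lpez gfbz prlyx lsmg
Hunk 6: at line 3 remove [gfbz] add [ageys,hfmfq,zdair] -> 8 lines: izqmy dbt lpez ageys hfmfq zdair prlyx lsmg
Final line count: 8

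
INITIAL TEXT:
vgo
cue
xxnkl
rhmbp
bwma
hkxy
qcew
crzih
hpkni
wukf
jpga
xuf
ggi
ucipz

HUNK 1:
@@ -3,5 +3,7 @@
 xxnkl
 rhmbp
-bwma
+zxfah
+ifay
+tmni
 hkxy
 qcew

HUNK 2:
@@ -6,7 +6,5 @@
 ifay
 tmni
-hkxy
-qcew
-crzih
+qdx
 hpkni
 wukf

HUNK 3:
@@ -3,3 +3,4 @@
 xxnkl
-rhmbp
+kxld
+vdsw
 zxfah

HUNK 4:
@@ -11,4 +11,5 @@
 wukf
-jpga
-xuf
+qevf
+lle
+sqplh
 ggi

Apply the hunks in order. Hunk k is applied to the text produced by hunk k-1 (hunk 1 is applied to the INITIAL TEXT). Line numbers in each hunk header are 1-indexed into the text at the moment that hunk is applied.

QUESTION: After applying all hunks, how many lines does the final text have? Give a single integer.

Hunk 1: at line 3 remove [bwma] add [zxfah,ifay,tmni] -> 16 lines: vgo cue xxnkl rhmbp zxfah ifay tmni hkxy qcew crzih hpkni wukf jpga xuf ggi ucipz
Hunk 2: at line 6 remove [hkxy,qcew,crzih] add [qdx] -> 14 lines: vgo cue xxnkl rhmbp zxfah ifay tmni qdx hpkni wukf jpga xuf ggi ucipz
Hunk 3: at line 3 remove [rhmbp] add [kxld,vdsw] -> 15 lines: vgo cue xxnkl kxld vdsw zxfah ifay tmni qdx hpkni wukf jpga xuf ggi ucipz
Hunk 4: at line 11 remove [jpga,xuf] add [qevf,lle,sqplh] -> 16 lines: vgo cue xxnkl kxld vdsw zxfah ifay tmni qdx hpkni wukf qevf lle sqplh ggi ucipz
Final line count: 16

Answer: 16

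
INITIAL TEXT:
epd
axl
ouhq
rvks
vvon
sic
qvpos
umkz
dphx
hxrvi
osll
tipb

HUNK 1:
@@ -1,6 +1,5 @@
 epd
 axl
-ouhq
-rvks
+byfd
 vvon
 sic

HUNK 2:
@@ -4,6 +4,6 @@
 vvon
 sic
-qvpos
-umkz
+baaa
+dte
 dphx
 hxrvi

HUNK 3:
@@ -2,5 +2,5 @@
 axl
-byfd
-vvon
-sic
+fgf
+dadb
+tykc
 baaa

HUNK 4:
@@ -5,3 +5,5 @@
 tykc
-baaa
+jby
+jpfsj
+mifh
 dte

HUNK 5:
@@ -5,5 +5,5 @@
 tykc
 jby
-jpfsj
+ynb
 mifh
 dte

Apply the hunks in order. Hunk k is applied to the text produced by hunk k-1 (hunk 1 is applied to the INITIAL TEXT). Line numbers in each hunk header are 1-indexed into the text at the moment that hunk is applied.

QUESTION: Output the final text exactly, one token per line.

Hunk 1: at line 1 remove [ouhq,rvks] add [byfd] -> 11 lines: epd axl byfd vvon sic qvpos umkz dphx hxrvi osll tipb
Hunk 2: at line 4 remove [qvpos,umkz] add [baaa,dte] -> 11 lines: epd axl byfd vvon sic baaa dte dphx hxrvi osll tipb
Hunk 3: at line 2 remove [byfd,vvon,sic] add [fgf,dadb,tykc] -> 11 lines: epd axl fgf dadb tykc baaa dte dphx hxrvi osll tipb
Hunk 4: at line 5 remove [baaa] add [jby,jpfsj,mifh] -> 13 lines: epd axl fgf dadb tykc jby jpfsj mifh dte dphx hxrvi osll tipb
Hunk 5: at line 5 remove [jpfsj] add [ynb] -> 13 lines: epd axl fgf dadb tykc jby ynb mifh dte dphx hxrvi osll tipb

Answer: epd
axl
fgf
dadb
tykc
jby
ynb
mifh
dte
dphx
hxrvi
osll
tipb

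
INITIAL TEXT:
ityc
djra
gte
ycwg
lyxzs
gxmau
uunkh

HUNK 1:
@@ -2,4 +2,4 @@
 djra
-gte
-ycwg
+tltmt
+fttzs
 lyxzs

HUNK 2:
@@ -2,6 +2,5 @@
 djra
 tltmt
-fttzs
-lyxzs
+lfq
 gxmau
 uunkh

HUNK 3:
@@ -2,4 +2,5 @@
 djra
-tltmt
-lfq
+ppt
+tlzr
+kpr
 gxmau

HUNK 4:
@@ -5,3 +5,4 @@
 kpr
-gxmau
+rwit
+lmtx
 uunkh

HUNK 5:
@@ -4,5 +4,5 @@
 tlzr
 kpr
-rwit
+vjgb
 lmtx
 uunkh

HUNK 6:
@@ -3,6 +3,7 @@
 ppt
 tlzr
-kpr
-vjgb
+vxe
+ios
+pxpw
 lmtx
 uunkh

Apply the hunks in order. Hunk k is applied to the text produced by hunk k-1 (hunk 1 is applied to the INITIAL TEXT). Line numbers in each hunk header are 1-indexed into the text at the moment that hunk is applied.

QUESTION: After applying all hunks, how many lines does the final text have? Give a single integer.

Answer: 9

Derivation:
Hunk 1: at line 2 remove [gte,ycwg] add [tltmt,fttzs] -> 7 lines: ityc djra tltmt fttzs lyxzs gxmau uunkh
Hunk 2: at line 2 remove [fttzs,lyxzs] add [lfq] -> 6 lines: ityc djra tltmt lfq gxmau uunkh
Hunk 3: at line 2 remove [tltmt,lfq] add [ppt,tlzr,kpr] -> 7 lines: ityc djra ppt tlzr kpr gxmau uunkh
Hunk 4: at line 5 remove [gxmau] add [rwit,lmtx] -> 8 lines: ityc djra ppt tlzr kpr rwit lmtx uunkh
Hunk 5: at line 4 remove [rwit] add [vjgb] -> 8 lines: ityc djra ppt tlzr kpr vjgb lmtx uunkh
Hunk 6: at line 3 remove [kpr,vjgb] add [vxe,ios,pxpw] -> 9 lines: ityc djra ppt tlzr vxe ios pxpw lmtx uunkh
Final line count: 9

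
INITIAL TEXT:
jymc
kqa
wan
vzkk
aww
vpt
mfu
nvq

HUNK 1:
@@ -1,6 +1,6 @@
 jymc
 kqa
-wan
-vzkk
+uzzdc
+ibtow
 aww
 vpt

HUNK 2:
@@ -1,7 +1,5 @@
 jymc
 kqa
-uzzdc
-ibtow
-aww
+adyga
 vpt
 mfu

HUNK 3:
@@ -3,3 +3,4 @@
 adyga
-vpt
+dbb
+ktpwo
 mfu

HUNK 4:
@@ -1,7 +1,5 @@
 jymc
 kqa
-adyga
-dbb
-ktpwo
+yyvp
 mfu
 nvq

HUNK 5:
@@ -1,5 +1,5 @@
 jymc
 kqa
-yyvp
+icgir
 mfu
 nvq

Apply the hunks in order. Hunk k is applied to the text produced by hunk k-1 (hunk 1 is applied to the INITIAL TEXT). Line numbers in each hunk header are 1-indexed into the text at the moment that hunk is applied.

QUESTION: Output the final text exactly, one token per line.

Hunk 1: at line 1 remove [wan,vzkk] add [uzzdc,ibtow] -> 8 lines: jymc kqa uzzdc ibtow aww vpt mfu nvq
Hunk 2: at line 1 remove [uzzdc,ibtow,aww] add [adyga] -> 6 lines: jymc kqa adyga vpt mfu nvq
Hunk 3: at line 3 remove [vpt] add [dbb,ktpwo] -> 7 lines: jymc kqa adyga dbb ktpwo mfu nvq
Hunk 4: at line 1 remove [adyga,dbb,ktpwo] add [yyvp] -> 5 lines: jymc kqa yyvp mfu nvq
Hunk 5: at line 1 remove [yyvp] add [icgir] -> 5 lines: jymc kqa icgir mfu nvq

Answer: jymc
kqa
icgir
mfu
nvq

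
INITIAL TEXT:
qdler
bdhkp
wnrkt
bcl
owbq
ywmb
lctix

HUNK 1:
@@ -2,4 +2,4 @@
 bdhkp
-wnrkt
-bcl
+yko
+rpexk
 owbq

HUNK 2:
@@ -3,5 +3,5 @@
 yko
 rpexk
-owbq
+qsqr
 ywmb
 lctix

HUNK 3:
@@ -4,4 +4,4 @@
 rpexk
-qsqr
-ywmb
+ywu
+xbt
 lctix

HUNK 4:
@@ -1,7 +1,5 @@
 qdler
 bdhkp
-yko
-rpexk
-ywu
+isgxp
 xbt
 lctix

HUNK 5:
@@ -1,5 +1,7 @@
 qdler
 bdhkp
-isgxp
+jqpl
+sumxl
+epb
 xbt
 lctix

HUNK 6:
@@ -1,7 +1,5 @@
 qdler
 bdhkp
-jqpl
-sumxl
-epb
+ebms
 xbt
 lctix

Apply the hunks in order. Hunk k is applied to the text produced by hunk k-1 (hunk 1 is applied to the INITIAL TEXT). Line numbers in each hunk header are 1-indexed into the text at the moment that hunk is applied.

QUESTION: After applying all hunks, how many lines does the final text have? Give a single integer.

Answer: 5

Derivation:
Hunk 1: at line 2 remove [wnrkt,bcl] add [yko,rpexk] -> 7 lines: qdler bdhkp yko rpexk owbq ywmb lctix
Hunk 2: at line 3 remove [owbq] add [qsqr] -> 7 lines: qdler bdhkp yko rpexk qsqr ywmb lctix
Hunk 3: at line 4 remove [qsqr,ywmb] add [ywu,xbt] -> 7 lines: qdler bdhkp yko rpexk ywu xbt lctix
Hunk 4: at line 1 remove [yko,rpexk,ywu] add [isgxp] -> 5 lines: qdler bdhkp isgxp xbt lctix
Hunk 5: at line 1 remove [isgxp] add [jqpl,sumxl,epb] -> 7 lines: qdler bdhkp jqpl sumxl epb xbt lctix
Hunk 6: at line 1 remove [jqpl,sumxl,epb] add [ebms] -> 5 lines: qdler bdhkp ebms xbt lctix
Final line count: 5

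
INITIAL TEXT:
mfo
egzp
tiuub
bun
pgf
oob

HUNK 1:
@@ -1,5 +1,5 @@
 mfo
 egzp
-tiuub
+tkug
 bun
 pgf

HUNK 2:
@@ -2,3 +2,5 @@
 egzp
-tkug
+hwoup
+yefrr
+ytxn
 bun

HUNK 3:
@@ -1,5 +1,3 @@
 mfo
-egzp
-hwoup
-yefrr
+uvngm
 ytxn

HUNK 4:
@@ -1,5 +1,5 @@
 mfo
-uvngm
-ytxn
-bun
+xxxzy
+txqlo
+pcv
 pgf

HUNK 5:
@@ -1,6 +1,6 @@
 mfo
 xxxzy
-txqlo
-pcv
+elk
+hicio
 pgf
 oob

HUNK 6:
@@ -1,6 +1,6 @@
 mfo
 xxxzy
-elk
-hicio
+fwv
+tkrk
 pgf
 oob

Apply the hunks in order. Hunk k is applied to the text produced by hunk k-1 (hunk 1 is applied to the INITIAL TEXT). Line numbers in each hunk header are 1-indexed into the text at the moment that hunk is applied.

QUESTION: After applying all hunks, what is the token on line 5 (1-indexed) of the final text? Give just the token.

Answer: pgf

Derivation:
Hunk 1: at line 1 remove [tiuub] add [tkug] -> 6 lines: mfo egzp tkug bun pgf oob
Hunk 2: at line 2 remove [tkug] add [hwoup,yefrr,ytxn] -> 8 lines: mfo egzp hwoup yefrr ytxn bun pgf oob
Hunk 3: at line 1 remove [egzp,hwoup,yefrr] add [uvngm] -> 6 lines: mfo uvngm ytxn bun pgf oob
Hunk 4: at line 1 remove [uvngm,ytxn,bun] add [xxxzy,txqlo,pcv] -> 6 lines: mfo xxxzy txqlo pcv pgf oob
Hunk 5: at line 1 remove [txqlo,pcv] add [elk,hicio] -> 6 lines: mfo xxxzy elk hicio pgf oob
Hunk 6: at line 1 remove [elk,hicio] add [fwv,tkrk] -> 6 lines: mfo xxxzy fwv tkrk pgf oob
Final line 5: pgf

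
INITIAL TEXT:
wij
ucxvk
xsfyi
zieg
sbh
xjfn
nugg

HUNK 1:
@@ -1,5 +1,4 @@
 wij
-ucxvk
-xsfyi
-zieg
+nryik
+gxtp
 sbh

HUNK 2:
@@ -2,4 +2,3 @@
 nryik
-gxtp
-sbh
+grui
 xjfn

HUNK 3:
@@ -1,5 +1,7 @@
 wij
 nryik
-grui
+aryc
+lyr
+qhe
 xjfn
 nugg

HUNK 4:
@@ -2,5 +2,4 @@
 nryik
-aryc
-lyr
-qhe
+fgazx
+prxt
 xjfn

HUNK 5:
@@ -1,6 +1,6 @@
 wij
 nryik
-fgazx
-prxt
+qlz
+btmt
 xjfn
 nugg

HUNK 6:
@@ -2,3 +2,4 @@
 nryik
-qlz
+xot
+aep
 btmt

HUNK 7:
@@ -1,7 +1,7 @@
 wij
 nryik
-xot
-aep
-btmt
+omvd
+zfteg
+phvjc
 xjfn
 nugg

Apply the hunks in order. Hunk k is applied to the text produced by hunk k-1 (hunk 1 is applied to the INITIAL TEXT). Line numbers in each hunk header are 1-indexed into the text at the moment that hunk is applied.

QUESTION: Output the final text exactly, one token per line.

Hunk 1: at line 1 remove [ucxvk,xsfyi,zieg] add [nryik,gxtp] -> 6 lines: wij nryik gxtp sbh xjfn nugg
Hunk 2: at line 2 remove [gxtp,sbh] add [grui] -> 5 lines: wij nryik grui xjfn nugg
Hunk 3: at line 1 remove [grui] add [aryc,lyr,qhe] -> 7 lines: wij nryik aryc lyr qhe xjfn nugg
Hunk 4: at line 2 remove [aryc,lyr,qhe] add [fgazx,prxt] -> 6 lines: wij nryik fgazx prxt xjfn nugg
Hunk 5: at line 1 remove [fgazx,prxt] add [qlz,btmt] -> 6 lines: wij nryik qlz btmt xjfn nugg
Hunk 6: at line 2 remove [qlz] add [xot,aep] -> 7 lines: wij nryik xot aep btmt xjfn nugg
Hunk 7: at line 1 remove [xot,aep,btmt] add [omvd,zfteg,phvjc] -> 7 lines: wij nryik omvd zfteg phvjc xjfn nugg

Answer: wij
nryik
omvd
zfteg
phvjc
xjfn
nugg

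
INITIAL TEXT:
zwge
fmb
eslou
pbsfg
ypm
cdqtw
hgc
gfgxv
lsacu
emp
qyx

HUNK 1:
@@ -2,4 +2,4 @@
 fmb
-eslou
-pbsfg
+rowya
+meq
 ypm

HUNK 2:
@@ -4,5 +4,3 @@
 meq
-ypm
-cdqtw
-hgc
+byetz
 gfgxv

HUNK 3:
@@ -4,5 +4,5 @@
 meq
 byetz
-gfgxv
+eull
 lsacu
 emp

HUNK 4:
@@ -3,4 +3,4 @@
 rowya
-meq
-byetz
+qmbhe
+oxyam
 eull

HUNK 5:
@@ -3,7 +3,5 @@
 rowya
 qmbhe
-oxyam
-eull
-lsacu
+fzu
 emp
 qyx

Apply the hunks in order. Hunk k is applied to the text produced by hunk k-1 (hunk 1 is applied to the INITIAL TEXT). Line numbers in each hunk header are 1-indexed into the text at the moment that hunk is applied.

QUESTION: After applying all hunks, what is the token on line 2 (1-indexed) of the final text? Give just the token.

Answer: fmb

Derivation:
Hunk 1: at line 2 remove [eslou,pbsfg] add [rowya,meq] -> 11 lines: zwge fmb rowya meq ypm cdqtw hgc gfgxv lsacu emp qyx
Hunk 2: at line 4 remove [ypm,cdqtw,hgc] add [byetz] -> 9 lines: zwge fmb rowya meq byetz gfgxv lsacu emp qyx
Hunk 3: at line 4 remove [gfgxv] add [eull] -> 9 lines: zwge fmb rowya meq byetz eull lsacu emp qyx
Hunk 4: at line 3 remove [meq,byetz] add [qmbhe,oxyam] -> 9 lines: zwge fmb rowya qmbhe oxyam eull lsacu emp qyx
Hunk 5: at line 3 remove [oxyam,eull,lsacu] add [fzu] -> 7 lines: zwge fmb rowya qmbhe fzu emp qyx
Final line 2: fmb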